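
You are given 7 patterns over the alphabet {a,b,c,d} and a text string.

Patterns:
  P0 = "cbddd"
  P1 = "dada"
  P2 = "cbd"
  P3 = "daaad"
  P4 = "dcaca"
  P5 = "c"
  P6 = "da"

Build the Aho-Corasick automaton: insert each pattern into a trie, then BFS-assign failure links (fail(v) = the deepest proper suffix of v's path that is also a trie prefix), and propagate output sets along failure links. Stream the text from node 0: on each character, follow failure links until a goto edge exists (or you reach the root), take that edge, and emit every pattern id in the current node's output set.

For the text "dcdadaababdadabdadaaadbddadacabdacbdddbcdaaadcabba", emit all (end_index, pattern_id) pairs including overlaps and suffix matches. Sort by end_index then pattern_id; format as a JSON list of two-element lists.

Construct AC machine:
Trie nodes:
  0='ε' goto c→1 d→6
  1='c' goto b→2  ←P5
  2='cb' goto d→3
  3='cbd' goto d→4  ←P2
  4='cbdd' goto d→5
  5='cbddd' goto ·  ←P0
  6='d' goto a→7 c→13
  7='da' goto a→10 d→8  ←P6
  8='dad' goto a→9
  9='dada' goto ·  ←P1
  10='daa' goto a→11
  11='daaa' goto d→12
  12='daaad' goto ·  ←P3
  13='dc' goto a→14
  14='dca' goto c→15
  15='dcac' goto a→16
  16='dcaca' goto ·  ←P4

BFS fail/out derivation:
  fail(1) 'c': from fail(0)=0 chase 'c': 0 ⇒ 0;  out={5}∪out(0)={5}
  fail(6) 'd': from fail(0)=0 chase 'd': 0 ⇒ 0;  out=∅∪out(0)=∅
  fail(2) 'cb': from fail(1)=0 chase 'b': 0 ⇒ 0;  out=∅∪out(0)=∅
  fail(7) 'da': from fail(6)=0 chase 'a': 0 ⇒ 0;  out={6}∪out(0)={6}
  fail(13) 'dc': from fail(6)=0 chase 'c': 0 ⇒ 1;  out=∅∪out(1)={5}
  fail(3) 'cbd': from fail(2)=0 chase 'd': 0 ⇒ 6;  out={2}∪out(6)={2}
  fail(8) 'dad': from fail(7)=0 chase 'd': 0 ⇒ 6;  out=∅∪out(6)=∅
  fail(10) 'daa': from fail(7)=0 chase 'a': 0 ⇒ 0;  out=∅∪out(0)=∅
  fail(14) 'dca': from fail(13)=1 chase 'a': 1→0 ⇒ 0;  out=∅∪out(0)=∅
  fail(4) 'cbdd': from fail(3)=6 chase 'd': 6→0 ⇒ 6;  out=∅∪out(6)=∅
  fail(9) 'dada': from fail(8)=6 chase 'a': 6 ⇒ 7;  out={1}∪out(7)={1,6}
  fail(11) 'daaa': from fail(10)=0 chase 'a': 0 ⇒ 0;  out=∅∪out(0)=∅
  fail(15) 'dcac': from fail(14)=0 chase 'c': 0 ⇒ 1;  out=∅∪out(1)={5}
  fail(5) 'cbddd': from fail(4)=6 chase 'd': 6→0 ⇒ 6;  out={0}∪out(6)={0}
  fail(12) 'daaad': from fail(11)=0 chase 'd': 0 ⇒ 6;  out={3}∪out(6)={3}
  fail(16) 'dcaca': from fail(15)=1 chase 'a': 1→0 ⇒ 0;  out={4}∪out(0)={4}

Run:
i=0 'd': node 0→6
i=1 'c': node 6→13  emit P5@[1:1]
i=2 'd': node 13→6 (fail-walked)
i=3 'a': node 6→7  emit P6@[2:3]
i=4 'd': node 7→8
i=5 'a': node 8→9  emit P1@[2:5],P6@[4:5]
i=6 'a': node 9→10 (fail-walked)
i=7 'b': node 10→0 (fail-walked)
i=8 'a': node 0→0
i=9 'b': node 0→0
i=10 'd': node 0→6
i=11 'a': node 6→7  emit P6@[10:11]
i=12 'd': node 7→8
i=13 'a': node 8→9  emit P1@[10:13],P6@[12:13]
i=14 'b': node 9→0 (fail-walked)
i=15 'd': node 0→6
i=16 'a': node 6→7  emit P6@[15:16]
i=17 'd': node 7→8
i=18 'a': node 8→9  emit P1@[15:18],P6@[17:18]
i=19 'a': node 9→10 (fail-walked)
i=20 'a': node 10→11
i=21 'd': node 11→12  emit P3@[17:21]
i=22 'b': node 12→0 (fail-walked)
i=23 'd': node 0→6
i=24 'd': node 6→6 (fail-walked)
i=25 'a': node 6→7  emit P6@[24:25]
i=26 'd': node 7→8
i=27 'a': node 8→9  emit P1@[24:27],P6@[26:27]
i=28 'c': node 9→1 (fail-walked)  emit P5@[28:28]
i=29 'a': node 1→0 (fail-walked)
i=30 'b': node 0→0
i=31 'd': node 0→6
i=32 'a': node 6→7  emit P6@[31:32]
i=33 'c': node 7→1 (fail-walked)  emit P5@[33:33]
i=34 'b': node 1→2
i=35 'd': node 2→3  emit P2@[33:35]
i=36 'd': node 3→4
i=37 'd': node 4→5  emit P0@[33:37]
i=38 'b': node 5→0 (fail-walked)
i=39 'c': node 0→1  emit P5@[39:39]
i=40 'd': node 1→6 (fail-walked)
i=41 'a': node 6→7  emit P6@[40:41]
i=42 'a': node 7→10
i=43 'a': node 10→11
i=44 'd': node 11→12  emit P3@[40:44]
i=45 'c': node 12→13 (fail-walked)  emit P5@[45:45]
i=46 'a': node 13→14
i=47 'b': node 14→0 (fail-walked)
i=48 'b': node 0→0
i=49 'a': node 0→0

All matches (sorted): [[1,5],[3,6],[5,1],[5,6],[11,6],[13,1],[13,6],[16,6],[18,1],[18,6],[21,3],[25,6],[27,1],[27,6],[28,5],[32,6],[33,5],[35,2],[37,0],[39,5],[41,6],[44,3],[45,5]]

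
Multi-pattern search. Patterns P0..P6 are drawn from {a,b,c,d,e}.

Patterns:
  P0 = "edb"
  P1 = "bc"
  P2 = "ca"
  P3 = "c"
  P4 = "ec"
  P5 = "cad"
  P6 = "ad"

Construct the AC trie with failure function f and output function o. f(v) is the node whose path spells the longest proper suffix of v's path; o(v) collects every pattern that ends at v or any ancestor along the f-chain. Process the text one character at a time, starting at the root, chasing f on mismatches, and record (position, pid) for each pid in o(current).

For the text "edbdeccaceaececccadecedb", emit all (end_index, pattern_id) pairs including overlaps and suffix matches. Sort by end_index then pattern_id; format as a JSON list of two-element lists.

Construct AC machine:
Trie nodes:
  0='ε' goto a→10 b→4 c→6 e→1
  1='e' goto c→8 d→2
  2='ed' goto b→3
  3='edb' goto ·  [P0 ends]
  4='b' goto c→5
  5='bc' goto ·  [P1 ends]
  6='c' goto a→7  [P3 ends]
  7='ca' goto d→9  [P2 ends]
  8='ec' goto ·  [P4 ends]
  9='cad' goto ·  [P5 ends]
  10='a' goto d→11
  11='ad' goto ·  [P6 ends]

Failure links (BFS by depth):
  fail(1) 'e': from fail(0)=0 chase 'e': 0 ⇒ 0;  out=∅∪out(0)=∅
  fail(4) 'b': from fail(0)=0 chase 'b': 0 ⇒ 0;  out=∅∪out(0)=∅
  fail(6) 'c': from fail(0)=0 chase 'c': 0 ⇒ 0;  out={3}∪out(0)={3}
  fail(10) 'a': from fail(0)=0 chase 'a': 0 ⇒ 0;  out=∅∪out(0)=∅
  fail(2) 'ed': from fail(1)=0 chase 'd': 0 ⇒ 0;  out=∅∪out(0)=∅
  fail(5) 'bc': from fail(4)=0 chase 'c': 0 ⇒ 6;  out={1}∪out(6)={1,3}
  fail(7) 'ca': from fail(6)=0 chase 'a': 0 ⇒ 10;  out={2}∪out(10)={2}
  fail(8) 'ec': from fail(1)=0 chase 'c': 0 ⇒ 6;  out={4}∪out(6)={3,4}
  fail(11) 'ad': from fail(10)=0 chase 'd': 0 ⇒ 0;  out={6}∪out(0)={6}
  fail(3) 'edb': from fail(2)=0 chase 'b': 0 ⇒ 4;  out={0}∪out(4)={0}
  fail(9) 'cad': from fail(7)=10 chase 'd': 10 ⇒ 11;  out={5}∪out(11)={5,6}

Run:
i=0 'e': node 0→1
i=1 'd': node 1→2
i=2 'b': node 2→3  ** P0@[0:2]
i=3 'd': node 3→0 ·f
i=4 'e': node 0→1
i=5 'c': node 1→8  ** P3@[5:5],P4@[4:5]
i=6 'c': node 8→6 ·f  ** P3@[6:6]
i=7 'a': node 6→7  ** P2@[6:7]
i=8 'c': node 7→6 ·f  ** P3@[8:8]
i=9 'e': node 6→1 ·f
i=10 'a': node 1→10 ·f
i=11 'e': node 10→1 ·f
i=12 'c': node 1→8  ** P3@[12:12],P4@[11:12]
i=13 'e': node 8→1 ·f
i=14 'c': node 1→8  ** P3@[14:14],P4@[13:14]
i=15 'c': node 8→6 ·f  ** P3@[15:15]
i=16 'c': node 6→6 ·f  ** P3@[16:16]
i=17 'a': node 6→7  ** P2@[16:17]
i=18 'd': node 7→9  ** P5@[16:18],P6@[17:18]
i=19 'e': node 9→1 ·f
i=20 'c': node 1→8  ** P3@[20:20],P4@[19:20]
i=21 'e': node 8→1 ·f
i=22 'd': node 1→2
i=23 'b': node 2→3  ** P0@[21:23]

All matches (sorted): [[2,0],[5,3],[5,4],[6,3],[7,2],[8,3],[12,3],[12,4],[14,3],[14,4],[15,3],[16,3],[17,2],[18,5],[18,6],[20,3],[20,4],[23,0]]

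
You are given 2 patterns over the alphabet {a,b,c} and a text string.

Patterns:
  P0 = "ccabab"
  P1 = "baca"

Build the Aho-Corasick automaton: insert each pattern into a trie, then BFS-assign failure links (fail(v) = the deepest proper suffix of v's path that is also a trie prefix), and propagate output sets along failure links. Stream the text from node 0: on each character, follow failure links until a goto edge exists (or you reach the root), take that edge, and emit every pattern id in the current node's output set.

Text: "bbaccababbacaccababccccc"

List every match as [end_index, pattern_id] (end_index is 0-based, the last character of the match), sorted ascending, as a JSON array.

Build automaton:
Trie nodes:
  0='ε' goto b→7 c→1
  1='c' goto c→2
  2='cc' goto a→3
  3='cca' goto b→4
  4='ccab' goto a→5
  5='ccaba' goto b→6
  6='ccabab' goto ·  [P0 ends]
  7='b' goto a→8
  8='ba' goto c→9
  9='bac' goto a→10
  10='baca' goto ·  [P1 ends]

BFS fail/out derivation:
  n1('c'): parent n0 fail=0; on 'c' 0 → fail=0;  out ∅∪∅=∅
  n7('b'): parent n0 fail=0; on 'b' 0 → fail=0;  out ∅∪∅=∅
  n2('cc'): parent n1 fail=0; on 'c' 0 → fail=1;  out ∅∪∅=∅
  n8('ba'): parent n7 fail=0; on 'a' 0 → fail=0;  out ∅∪∅=∅
  n3('cca'): parent n2 fail=1; on 'a' 1→0 → fail=0;  out ∅∪∅=∅
  n9('bac'): parent n8 fail=0; on 'c' 0 → fail=1;  out ∅∪∅=∅
  n4('ccab'): parent n3 fail=0; on 'b' 0 → fail=7;  out ∅∪∅=∅
  n10('baca'): parent n9 fail=1; on 'a' 1→0 → fail=0;  out {1}∪∅={1}
  n5('ccaba'): parent n4 fail=7; on 'a' 7 → fail=8;  out ∅∪∅=∅
  n6('ccabab'): parent n5 fail=8; on 'b' 8→0 → fail=7;  out {0}∪∅={0}

Text stream:
[0] read 'b'  n0⇒n7
[1] read 'b'  n7⇒n7 (via fail)
[2] read 'a'  n7⇒n8
[3] read 'c'  n8⇒n9
[4] read 'c'  n9⇒n2 (via fail)
[5] read 'a'  n2⇒n3
[6] read 'b'  n3⇒n4
[7] read 'a'  n4⇒n5
[8] read 'b'  n5⇒n6  emit P0@[3:8]
[9] read 'b'  n6⇒n7 (via fail)
[10] read 'a'  n7⇒n8
[11] read 'c'  n8⇒n9
[12] read 'a'  n9⇒n10  emit P1@[9:12]
[13] read 'c'  n10⇒n1 (via fail)
[14] read 'c'  n1⇒n2
[15] read 'a'  n2⇒n3
[16] read 'b'  n3⇒n4
[17] read 'a'  n4⇒n5
[18] read 'b'  n5⇒n6  emit P0@[13:18]
[19] read 'c'  n6⇒n1 (via fail)
[20] read 'c'  n1⇒n2
[21] read 'c'  n2⇒n2 (via fail)
[22] read 'c'  n2⇒n2 (via fail)
[23] read 'c'  n2⇒n2 (via fail)

Result: [[8,0],[12,1],[18,0]]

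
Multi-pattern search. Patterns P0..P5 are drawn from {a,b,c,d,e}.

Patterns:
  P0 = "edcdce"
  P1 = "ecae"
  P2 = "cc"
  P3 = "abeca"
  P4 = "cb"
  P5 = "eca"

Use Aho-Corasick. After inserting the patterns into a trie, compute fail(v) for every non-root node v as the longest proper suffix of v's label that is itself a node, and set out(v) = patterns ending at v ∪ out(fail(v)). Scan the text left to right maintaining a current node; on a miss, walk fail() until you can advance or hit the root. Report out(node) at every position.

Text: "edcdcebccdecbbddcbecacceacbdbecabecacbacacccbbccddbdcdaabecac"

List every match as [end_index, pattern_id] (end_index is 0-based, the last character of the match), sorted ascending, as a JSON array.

Build automaton:
Trie nodes:
  0='ε' goto a→12 c→10 e→1
  1='e' goto c→7 d→2
  2='ed' goto c→3
  3='edc' goto d→4
  4='edcd' goto c→5
  5='edcdc' goto e→6
  6='edcdce' goto ·  ←P0
  7='ec' goto a→8
  8='eca' goto e→9  ←P5
  9='ecae' goto ·  ←P1
  10='c' goto b→17 c→11
  11='cc' goto ·  ←P2
  12='a' goto b→13
  13='ab' goto e→14
  14='abe' goto c→15
  15='abec' goto a→16
  16='abeca' goto ·  ←P3
  17='cb' goto ·  ←P4

BFS fail/out derivation:
  fail(1) 'e': from fail(0)=0 chase 'e': 0 ⇒ 0;  out=∅∪out(0)=∅
  fail(10) 'c': from fail(0)=0 chase 'c': 0 ⇒ 0;  out=∅∪out(0)=∅
  fail(12) 'a': from fail(0)=0 chase 'a': 0 ⇒ 0;  out=∅∪out(0)=∅
  fail(2) 'ed': from fail(1)=0 chase 'd': 0 ⇒ 0;  out=∅∪out(0)=∅
  fail(7) 'ec': from fail(1)=0 chase 'c': 0 ⇒ 10;  out=∅∪out(10)=∅
  fail(11) 'cc': from fail(10)=0 chase 'c': 0 ⇒ 10;  out={2}∪out(10)={2}
  fail(13) 'ab': from fail(12)=0 chase 'b': 0 ⇒ 0;  out=∅∪out(0)=∅
  fail(17) 'cb': from fail(10)=0 chase 'b': 0 ⇒ 0;  out={4}∪out(0)={4}
  fail(3) 'edc': from fail(2)=0 chase 'c': 0 ⇒ 10;  out=∅∪out(10)=∅
  fail(8) 'eca': from fail(7)=10 chase 'a': 10→0 ⇒ 12;  out={5}∪out(12)={5}
  fail(14) 'abe': from fail(13)=0 chase 'e': 0 ⇒ 1;  out=∅∪out(1)=∅
  fail(4) 'edcd': from fail(3)=10 chase 'd': 10→0 ⇒ 0;  out=∅∪out(0)=∅
  fail(9) 'ecae': from fail(8)=12 chase 'e': 12→0 ⇒ 1;  out={1}∪out(1)={1}
  fail(15) 'abec': from fail(14)=1 chase 'c': 1 ⇒ 7;  out=∅∪out(7)=∅
  fail(5) 'edcdc': from fail(4)=0 chase 'c': 0 ⇒ 10;  out=∅∪out(10)=∅
  fail(16) 'abeca': from fail(15)=7 chase 'a': 7 ⇒ 8;  out={3}∪out(8)={3,5}
  fail(6) 'edcdce': from fail(5)=10 chase 'e': 10→0 ⇒ 1;  out={0}∪out(1)={0}

Scan:
i=0 'e': node 0→1
i=1 'd': node 1→2
i=2 'c': node 2→3
i=3 'd': node 3→4
i=4 'c': node 4→5
i=5 'e': node 5→6  emit P0@[0:5]
i=6 'b': node 6→0 (via fail)
i=7 'c': node 0→10
i=8 'c': node 10→11  emit P2@[7:8]
i=9 'd': node 11→0 (via fail)
i=10 'e': node 0→1
i=11 'c': node 1→7
i=12 'b': node 7→17 (via fail)  emit P4@[11:12]
i=13 'b': node 17→0 (via fail)
i=14 'd': node 0→0
i=15 'd': node 0→0
i=16 'c': node 0→10
i=17 'b': node 10→17  emit P4@[16:17]
i=18 'e': node 17→1 (via fail)
i=19 'c': node 1→7
i=20 'a': node 7→8  emit P5@[18:20]
i=21 'c': node 8→10 (via fail)
i=22 'c': node 10→11  emit P2@[21:22]
i=23 'e': node 11→1 (via fail)
i=24 'a': node 1→12 (via fail)
i=25 'c': node 12→10 (via fail)
i=26 'b': node 10→17  emit P4@[25:26]
i=27 'd': node 17→0 (via fail)
i=28 'b': node 0→0
i=29 'e': node 0→1
i=30 'c': node 1→7
i=31 'a': node 7→8  emit P5@[29:31]
i=32 'b': node 8→13 (via fail)
i=33 'e': node 13→14
i=34 'c': node 14→15
i=35 'a': node 15→16  emit P3@[31:35],P5@[33:35]
i=36 'c': node 16→10 (via fail)
i=37 'b': node 10→17  emit P4@[36:37]
i=38 'a': node 17→12 (via fail)
i=39 'c': node 12→10 (via fail)
i=40 'a': node 10→12 (via fail)
i=41 'c': node 12→10 (via fail)
i=42 'c': node 10→11  emit P2@[41:42]
i=43 'c': node 11→11 (via fail)  emit P2@[42:43]
i=44 'b': node 11→17 (via fail)  emit P4@[43:44]
i=45 'b': node 17→0 (via fail)
i=46 'c': node 0→10
i=47 'c': node 10→11  emit P2@[46:47]
i=48 'd': node 11→0 (via fail)
i=49 'd': node 0→0
i=50 'b': node 0→0
i=51 'd': node 0→0
i=52 'c': node 0→10
i=53 'd': node 10→0 (via fail)
i=54 'a': node 0→12
i=55 'a': node 12→12 (via fail)
i=56 'b': node 12→13
i=57 'e': node 13→14
i=58 'c': node 14→15
i=59 'a': node 15→16  emit P3@[55:59],P5@[57:59]
i=60 'c': node 16→10 (via fail)

Result: [[5,0],[8,2],[12,4],[17,4],[20,5],[22,2],[26,4],[31,5],[35,3],[35,5],[37,4],[42,2],[43,2],[44,4],[47,2],[59,3],[59,5]]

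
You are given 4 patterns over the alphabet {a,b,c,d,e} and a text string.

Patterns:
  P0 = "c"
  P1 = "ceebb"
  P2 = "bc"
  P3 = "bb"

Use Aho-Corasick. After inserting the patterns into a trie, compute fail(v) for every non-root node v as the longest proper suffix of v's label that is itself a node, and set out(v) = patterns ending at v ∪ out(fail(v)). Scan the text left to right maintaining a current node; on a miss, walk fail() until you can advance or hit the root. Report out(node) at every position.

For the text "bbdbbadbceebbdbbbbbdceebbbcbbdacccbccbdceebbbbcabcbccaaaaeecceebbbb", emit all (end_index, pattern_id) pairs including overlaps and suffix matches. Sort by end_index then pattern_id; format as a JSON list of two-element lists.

Build:
Trie (insert patterns):
  n0 'ε': b→6 c→1
  n1 'c': e→2  ←P0
  n2 'ce': e→3
  n3 'cee': b→4
  n4 'ceeb': b→5
  n5 'ceebb': ·  ←P1
  n6 'b': b→8 c→7
  n7 'bc': ·  ←P2
  n8 'bb': ·  ←P3

BFS fail/out derivation:
  fail(1) 'c': from fail(0)=0 chase 'c': 0 ⇒ 0;  out={0}∪out(0)={0}
  fail(6) 'b': from fail(0)=0 chase 'b': 0 ⇒ 0;  out=∅∪out(0)=∅
  fail(2) 'ce': from fail(1)=0 chase 'e': 0 ⇒ 0;  out=∅∪out(0)=∅
  fail(7) 'bc': from fail(6)=0 chase 'c': 0 ⇒ 1;  out={2}∪out(1)={0,2}
  fail(8) 'bb': from fail(6)=0 chase 'b': 0 ⇒ 6;  out={3}∪out(6)={3}
  fail(3) 'cee': from fail(2)=0 chase 'e': 0 ⇒ 0;  out=∅∪out(0)=∅
  fail(4) 'ceeb': from fail(3)=0 chase 'b': 0 ⇒ 6;  out=∅∪out(6)=∅
  fail(5) 'ceebb': from fail(4)=6 chase 'b': 6 ⇒ 8;  out={1}∪out(8)={1,3}

Text stream:
[0] read 'b'  n0⇒n6
[1] read 'b'  n6⇒n8  emit P3@[0:1]
[2] read 'd'  n8⇒n0 (fail-walked)
[3] read 'b'  n0⇒n6
[4] read 'b'  n6⇒n8  emit P3@[3:4]
[5] read 'a'  n8⇒n0 (fail-walked)
[6] read 'd'  n0⇒n0
[7] read 'b'  n0⇒n6
[8] read 'c'  n6⇒n7  emit P0@[8:8],P2@[7:8]
[9] read 'e'  n7⇒n2 (fail-walked)
[10] read 'e'  n2⇒n3
[11] read 'b'  n3⇒n4
[12] read 'b'  n4⇒n5  emit P1@[8:12],P3@[11:12]
[13] read 'd'  n5⇒n0 (fail-walked)
[14] read 'b'  n0⇒n6
[15] read 'b'  n6⇒n8  emit P3@[14:15]
[16] read 'b'  n8⇒n8 (fail-walked)  emit P3@[15:16]
[17] read 'b'  n8⇒n8 (fail-walked)  emit P3@[16:17]
[18] read 'b'  n8⇒n8 (fail-walked)  emit P3@[17:18]
[19] read 'd'  n8⇒n0 (fail-walked)
[20] read 'c'  n0⇒n1  emit P0@[20:20]
[21] read 'e'  n1⇒n2
[22] read 'e'  n2⇒n3
[23] read 'b'  n3⇒n4
[24] read 'b'  n4⇒n5  emit P1@[20:24],P3@[23:24]
[25] read 'b'  n5⇒n8 (fail-walked)  emit P3@[24:25]
[26] read 'c'  n8⇒n7 (fail-walked)  emit P0@[26:26],P2@[25:26]
[27] read 'b'  n7⇒n6 (fail-walked)
[28] read 'b'  n6⇒n8  emit P3@[27:28]
[29] read 'd'  n8⇒n0 (fail-walked)
[30] read 'a'  n0⇒n0
[31] read 'c'  n0⇒n1  emit P0@[31:31]
[32] read 'c'  n1⇒n1 (fail-walked)  emit P0@[32:32]
[33] read 'c'  n1⇒n1 (fail-walked)  emit P0@[33:33]
[34] read 'b'  n1⇒n6 (fail-walked)
[35] read 'c'  n6⇒n7  emit P0@[35:35],P2@[34:35]
[36] read 'c'  n7⇒n1 (fail-walked)  emit P0@[36:36]
[37] read 'b'  n1⇒n6 (fail-walked)
[38] read 'd'  n6⇒n0 (fail-walked)
[39] read 'c'  n0⇒n1  emit P0@[39:39]
[40] read 'e'  n1⇒n2
[41] read 'e'  n2⇒n3
[42] read 'b'  n3⇒n4
[43] read 'b'  n4⇒n5  emit P1@[39:43],P3@[42:43]
[44] read 'b'  n5⇒n8 (fail-walked)  emit P3@[43:44]
[45] read 'b'  n8⇒n8 (fail-walked)  emit P3@[44:45]
[46] read 'c'  n8⇒n7 (fail-walked)  emit P0@[46:46],P2@[45:46]
[47] read 'a'  n7⇒n0 (fail-walked)
[48] read 'b'  n0⇒n6
[49] read 'c'  n6⇒n7  emit P0@[49:49],P2@[48:49]
[50] read 'b'  n7⇒n6 (fail-walked)
[51] read 'c'  n6⇒n7  emit P0@[51:51],P2@[50:51]
[52] read 'c'  n7⇒n1 (fail-walked)  emit P0@[52:52]
[53] read 'a'  n1⇒n0 (fail-walked)
[54] read 'a'  n0⇒n0
[55] read 'a'  n0⇒n0
[56] read 'a'  n0⇒n0
[57] read 'e'  n0⇒n0
[58] read 'e'  n0⇒n0
[59] read 'c'  n0⇒n1  emit P0@[59:59]
[60] read 'c'  n1⇒n1 (fail-walked)  emit P0@[60:60]
[61] read 'e'  n1⇒n2
[62] read 'e'  n2⇒n3
[63] read 'b'  n3⇒n4
[64] read 'b'  n4⇒n5  emit P1@[60:64],P3@[63:64]
[65] read 'b'  n5⇒n8 (fail-walked)  emit P3@[64:65]
[66] read 'b'  n8⇒n8 (fail-walked)  emit P3@[65:66]

All matches (sorted): [[1,3],[4,3],[8,0],[8,2],[12,1],[12,3],[15,3],[16,3],[17,3],[18,3],[20,0],[24,1],[24,3],[25,3],[26,0],[26,2],[28,3],[31,0],[32,0],[33,0],[35,0],[35,2],[36,0],[39,0],[43,1],[43,3],[44,3],[45,3],[46,0],[46,2],[49,0],[49,2],[51,0],[51,2],[52,0],[59,0],[60,0],[64,1],[64,3],[65,3],[66,3]]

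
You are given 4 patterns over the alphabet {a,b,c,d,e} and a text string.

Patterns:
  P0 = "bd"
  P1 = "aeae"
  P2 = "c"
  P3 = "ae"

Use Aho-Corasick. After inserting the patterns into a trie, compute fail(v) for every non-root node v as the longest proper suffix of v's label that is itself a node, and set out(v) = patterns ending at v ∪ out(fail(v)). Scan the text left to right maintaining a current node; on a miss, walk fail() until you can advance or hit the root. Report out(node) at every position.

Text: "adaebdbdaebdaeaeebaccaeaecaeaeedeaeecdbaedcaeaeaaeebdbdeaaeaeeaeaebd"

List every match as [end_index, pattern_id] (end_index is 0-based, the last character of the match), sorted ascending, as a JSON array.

Construct AC machine:
Trie (insert patterns):
  n0 'ε': a→3 b→1 c→7
  n1 'b': d→2
  n2 'bd': ·  [P0 ends]
  n3 'a': e→4
  n4 'ae': a→5  [P3 ends]
  n5 'aea': e→6
  n6 'aeae': ·  [P1 ends]
  n7 'c': ·  [P2 ends]

BFS fail/out derivation:
  n1('b'): parent n0 fail=0; on 'b' 0 → fail=0;  out ∅∪∅=∅
  n3('a'): parent n0 fail=0; on 'a' 0 → fail=0;  out ∅∪∅=∅
  n7('c'): parent n0 fail=0; on 'c' 0 → fail=0;  out {2}∪∅={2}
  n2('bd'): parent n1 fail=0; on 'd' 0 → fail=0;  out {0}∪∅={0}
  n4('ae'): parent n3 fail=0; on 'e' 0 → fail=0;  out {3}∪∅={3}
  n5('aea'): parent n4 fail=0; on 'a' 0 → fail=3;  out ∅∪∅=∅
  n6('aeae'): parent n5 fail=3; on 'e' 3 → fail=4;  out {1}∪{3}={1,3}

Run:
i=0 'a': node 0→3
i=1 'd': node 3→0 (fail-walked)
i=2 'a': node 0→3
i=3 'e': node 3→4  ** P3@[2:3]
i=4 'b': node 4→1 (fail-walked)
i=5 'd': node 1→2  ** P0@[4:5]
i=6 'b': node 2→1 (fail-walked)
i=7 'd': node 1→2  ** P0@[6:7]
i=8 'a': node 2→3 (fail-walked)
i=9 'e': node 3→4  ** P3@[8:9]
i=10 'b': node 4→1 (fail-walked)
i=11 'd': node 1→2  ** P0@[10:11]
i=12 'a': node 2→3 (fail-walked)
i=13 'e': node 3→4  ** P3@[12:13]
i=14 'a': node 4→5
i=15 'e': node 5→6  ** P1@[12:15],P3@[14:15]
i=16 'e': node 6→0 (fail-walked)
i=17 'b': node 0→1
i=18 'a': node 1→3 (fail-walked)
i=19 'c': node 3→7 (fail-walked)  ** P2@[19:19]
i=20 'c': node 7→7 (fail-walked)  ** P2@[20:20]
i=21 'a': node 7→3 (fail-walked)
i=22 'e': node 3→4  ** P3@[21:22]
i=23 'a': node 4→5
i=24 'e': node 5→6  ** P1@[21:24],P3@[23:24]
i=25 'c': node 6→7 (fail-walked)  ** P2@[25:25]
i=26 'a': node 7→3 (fail-walked)
i=27 'e': node 3→4  ** P3@[26:27]
i=28 'a': node 4→5
i=29 'e': node 5→6  ** P1@[26:29],P3@[28:29]
i=30 'e': node 6→0 (fail-walked)
i=31 'd': node 0→0
i=32 'e': node 0→0
i=33 'a': node 0→3
i=34 'e': node 3→4  ** P3@[33:34]
i=35 'e': node 4→0 (fail-walked)
i=36 'c': node 0→7  ** P2@[36:36]
i=37 'd': node 7→0 (fail-walked)
i=38 'b': node 0→1
i=39 'a': node 1→3 (fail-walked)
i=40 'e': node 3→4  ** P3@[39:40]
i=41 'd': node 4→0 (fail-walked)
i=42 'c': node 0→7  ** P2@[42:42]
i=43 'a': node 7→3 (fail-walked)
i=44 'e': node 3→4  ** P3@[43:44]
i=45 'a': node 4→5
i=46 'e': node 5→6  ** P1@[43:46],P3@[45:46]
i=47 'a': node 6→5 (fail-walked)
i=48 'a': node 5→3 (fail-walked)
i=49 'e': node 3→4  ** P3@[48:49]
i=50 'e': node 4→0 (fail-walked)
i=51 'b': node 0→1
i=52 'd': node 1→2  ** P0@[51:52]
i=53 'b': node 2→1 (fail-walked)
i=54 'd': node 1→2  ** P0@[53:54]
i=55 'e': node 2→0 (fail-walked)
i=56 'a': node 0→3
i=57 'a': node 3→3 (fail-walked)
i=58 'e': node 3→4  ** P3@[57:58]
i=59 'a': node 4→5
i=60 'e': node 5→6  ** P1@[57:60],P3@[59:60]
i=61 'e': node 6→0 (fail-walked)
i=62 'a': node 0→3
i=63 'e': node 3→4  ** P3@[62:63]
i=64 'a': node 4→5
i=65 'e': node 5→6  ** P1@[62:65],P3@[64:65]
i=66 'b': node 6→1 (fail-walked)
i=67 'd': node 1→2  ** P0@[66:67]

Matches: [[3,3],[5,0],[7,0],[9,3],[11,0],[13,3],[15,1],[15,3],[19,2],[20,2],[22,3],[24,1],[24,3],[25,2],[27,3],[29,1],[29,3],[34,3],[36,2],[40,3],[42,2],[44,3],[46,1],[46,3],[49,3],[52,0],[54,0],[58,3],[60,1],[60,3],[63,3],[65,1],[65,3],[67,0]]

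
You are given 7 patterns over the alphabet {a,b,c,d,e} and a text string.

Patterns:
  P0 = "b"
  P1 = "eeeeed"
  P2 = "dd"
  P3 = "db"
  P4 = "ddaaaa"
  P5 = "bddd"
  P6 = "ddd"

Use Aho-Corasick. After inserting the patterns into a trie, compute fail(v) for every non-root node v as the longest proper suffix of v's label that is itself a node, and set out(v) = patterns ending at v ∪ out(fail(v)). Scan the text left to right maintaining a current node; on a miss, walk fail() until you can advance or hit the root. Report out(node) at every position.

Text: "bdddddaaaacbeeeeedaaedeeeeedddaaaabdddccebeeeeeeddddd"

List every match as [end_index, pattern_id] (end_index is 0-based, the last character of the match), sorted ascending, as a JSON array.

Construct AC machine:
Trie (insert patterns):
  n0 'ε': b→1 d→8 e→2
  n1 'b': d→15  ←P0
  n2 'e': e→3
  n3 'ee': e→4
  n4 'eee': e→5
  n5 'eeee': e→6
  n6 'eeeee': d→7
  n7 'eeeeed': ·  ←P1
  n8 'd': b→10 d→9
  n9 'dd': a→11 d→18  ←P2
  n10 'db': ·  ←P3
  n11 'dda': a→12
  n12 'ddaa': a→13
  n13 'ddaaa': a→14
  n14 'ddaaaa': ·  ←P4
  n15 'bd': d→16
  n16 'bdd': d→17
  n17 'bddd': ·  ←P5
  n18 'ddd': ·  ←P6

Failure links (BFS by depth):
  fail(1) 'b': from fail(0)=0 chase 'b': 0 ⇒ 0;  out={0}∪out(0)={0}
  fail(2) 'e': from fail(0)=0 chase 'e': 0 ⇒ 0;  out=∅∪out(0)=∅
  fail(8) 'd': from fail(0)=0 chase 'd': 0 ⇒ 0;  out=∅∪out(0)=∅
  fail(3) 'ee': from fail(2)=0 chase 'e': 0 ⇒ 2;  out=∅∪out(2)=∅
  fail(9) 'dd': from fail(8)=0 chase 'd': 0 ⇒ 8;  out={2}∪out(8)={2}
  fail(10) 'db': from fail(8)=0 chase 'b': 0 ⇒ 1;  out={3}∪out(1)={0,3}
  fail(15) 'bd': from fail(1)=0 chase 'd': 0 ⇒ 8;  out=∅∪out(8)=∅
  fail(4) 'eee': from fail(3)=2 chase 'e': 2 ⇒ 3;  out=∅∪out(3)=∅
  fail(11) 'dda': from fail(9)=8 chase 'a': 8→0 ⇒ 0;  out=∅∪out(0)=∅
  fail(16) 'bdd': from fail(15)=8 chase 'd': 8 ⇒ 9;  out=∅∪out(9)={2}
  fail(18) 'ddd': from fail(9)=8 chase 'd': 8 ⇒ 9;  out={6}∪out(9)={2,6}
  fail(5) 'eeee': from fail(4)=3 chase 'e': 3 ⇒ 4;  out=∅∪out(4)=∅
  fail(12) 'ddaa': from fail(11)=0 chase 'a': 0 ⇒ 0;  out=∅∪out(0)=∅
  fail(17) 'bddd': from fail(16)=9 chase 'd': 9 ⇒ 18;  out={5}∪out(18)={2,5,6}
  fail(6) 'eeeee': from fail(5)=4 chase 'e': 4 ⇒ 5;  out=∅∪out(5)=∅
  fail(13) 'ddaaa': from fail(12)=0 chase 'a': 0 ⇒ 0;  out=∅∪out(0)=∅
  fail(7) 'eeeeed': from fail(6)=5 chase 'd': 5→4→3→2→0 ⇒ 8;  out={1}∪out(8)={1}
  fail(14) 'ddaaaa': from fail(13)=0 chase 'a': 0 ⇒ 0;  out={4}∪out(0)={4}

Scan:
i=0 'b': node 0→1  → match P0@[0:0]
i=1 'd': node 1→15
i=2 'd': node 15→16  → match P2@[1:2]
i=3 'd': node 16→17  → match P2@[2:3],P5@[0:3],P6@[1:3]
i=4 'd': node 17→18 ·f  → match P2@[3:4],P6@[2:4]
i=5 'd': node 18→18 ·f  → match P2@[4:5],P6@[3:5]
i=6 'a': node 18→11 ·f
i=7 'a': node 11→12
i=8 'a': node 12→13
i=9 'a': node 13→14  → match P4@[4:9]
i=10 'c': node 14→0 ·f
i=11 'b': node 0→1  → match P0@[11:11]
i=12 'e': node 1→2 ·f
i=13 'e': node 2→3
i=14 'e': node 3→4
i=15 'e': node 4→5
i=16 'e': node 5→6
i=17 'd': node 6→7  → match P1@[12:17]
i=18 'a': node 7→0 ·f
i=19 'a': node 0→0
i=20 'e': node 0→2
i=21 'd': node 2→8 ·f
i=22 'e': node 8→2 ·f
i=23 'e': node 2→3
i=24 'e': node 3→4
i=25 'e': node 4→5
i=26 'e': node 5→6
i=27 'd': node 6→7  → match P1@[22:27]
i=28 'd': node 7→9 ·f  → match P2@[27:28]
i=29 'd': node 9→18  → match P2@[28:29],P6@[27:29]
i=30 'a': node 18→11 ·f
i=31 'a': node 11→12
i=32 'a': node 12→13
i=33 'a': node 13→14  → match P4@[28:33]
i=34 'b': node 14→1 ·f  → match P0@[34:34]
i=35 'd': node 1→15
i=36 'd': node 15→16  → match P2@[35:36]
i=37 'd': node 16→17  → match P2@[36:37],P5@[34:37],P6@[35:37]
i=38 'c': node 17→0 ·f
i=39 'c': node 0→0
i=40 'e': node 0→2
i=41 'b': node 2→1 ·f  → match P0@[41:41]
i=42 'e': node 1→2 ·f
i=43 'e': node 2→3
i=44 'e': node 3→4
i=45 'e': node 4→5
i=46 'e': node 5→6
i=47 'e': node 6→6 ·f
i=48 'd': node 6→7  → match P1@[43:48]
i=49 'd': node 7→9 ·f  → match P2@[48:49]
i=50 'd': node 9→18  → match P2@[49:50],P6@[48:50]
i=51 'd': node 18→18 ·f  → match P2@[50:51],P6@[49:51]
i=52 'd': node 18→18 ·f  → match P2@[51:52],P6@[50:52]

Matches: [[0,0],[2,2],[3,2],[3,5],[3,6],[4,2],[4,6],[5,2],[5,6],[9,4],[11,0],[17,1],[27,1],[28,2],[29,2],[29,6],[33,4],[34,0],[36,2],[37,2],[37,5],[37,6],[41,0],[48,1],[49,2],[50,2],[50,6],[51,2],[51,6],[52,2],[52,6]]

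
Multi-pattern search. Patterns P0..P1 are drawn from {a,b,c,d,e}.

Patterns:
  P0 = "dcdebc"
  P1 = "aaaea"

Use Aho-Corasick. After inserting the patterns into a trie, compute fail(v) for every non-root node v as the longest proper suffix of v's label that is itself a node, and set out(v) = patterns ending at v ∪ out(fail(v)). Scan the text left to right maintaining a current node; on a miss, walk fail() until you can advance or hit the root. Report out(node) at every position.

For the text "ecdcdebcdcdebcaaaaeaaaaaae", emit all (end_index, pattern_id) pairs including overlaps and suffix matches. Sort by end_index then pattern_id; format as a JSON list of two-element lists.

Construct AC machine:
Trie (insert patterns):
  0='ε' goto a→7 d→1
  1='d' goto c→2
  2='dc' goto d→3
  3='dcd' goto e→4
  4='dcde' goto b→5
  5='dcdeb' goto c→6
  6='dcdebc' goto ·  ←P0
  7='a' goto a→8
  8='aa' goto a→9
  9='aaa' goto e→10
  10='aaae' goto a→11
  11='aaaea' goto ·  ←P1

Failure links (BFS by depth):
  fail(1) 'd': from fail(0)=0 chase 'd': 0 ⇒ 0;  out=∅∪out(0)=∅
  fail(7) 'a': from fail(0)=0 chase 'a': 0 ⇒ 0;  out=∅∪out(0)=∅
  fail(2) 'dc': from fail(1)=0 chase 'c': 0 ⇒ 0;  out=∅∪out(0)=∅
  fail(8) 'aa': from fail(7)=0 chase 'a': 0 ⇒ 7;  out=∅∪out(7)=∅
  fail(3) 'dcd': from fail(2)=0 chase 'd': 0 ⇒ 1;  out=∅∪out(1)=∅
  fail(9) 'aaa': from fail(8)=7 chase 'a': 7 ⇒ 8;  out=∅∪out(8)=∅
  fail(4) 'dcde': from fail(3)=1 chase 'e': 1→0 ⇒ 0;  out=∅∪out(0)=∅
  fail(10) 'aaae': from fail(9)=8 chase 'e': 8→7→0 ⇒ 0;  out=∅∪out(0)=∅
  fail(5) 'dcdeb': from fail(4)=0 chase 'b': 0 ⇒ 0;  out=∅∪out(0)=∅
  fail(11) 'aaaea': from fail(10)=0 chase 'a': 0 ⇒ 7;  out={1}∪out(7)={1}
  fail(6) 'dcdebc': from fail(5)=0 chase 'c': 0 ⇒ 0;  out={0}∪out(0)={0}

Run:
[0] read 'e'  n0⇒n0
[1] read 'c'  n0⇒n0
[2] read 'd'  n0⇒n1
[3] read 'c'  n1⇒n2
[4] read 'd'  n2⇒n3
[5] read 'e'  n3⇒n4
[6] read 'b'  n4⇒n5
[7] read 'c'  n5⇒n6  ** P0@[2:7]
[8] read 'd'  n6⇒n1 (via fail)
[9] read 'c'  n1⇒n2
[10] read 'd'  n2⇒n3
[11] read 'e'  n3⇒n4
[12] read 'b'  n4⇒n5
[13] read 'c'  n5⇒n6  ** P0@[8:13]
[14] read 'a'  n6⇒n7 (via fail)
[15] read 'a'  n7⇒n8
[16] read 'a'  n8⇒n9
[17] read 'a'  n9⇒n9 (via fail)
[18] read 'e'  n9⇒n10
[19] read 'a'  n10⇒n11  ** P1@[15:19]
[20] read 'a'  n11⇒n8 (via fail)
[21] read 'a'  n8⇒n9
[22] read 'a'  n9⇒n9 (via fail)
[23] read 'a'  n9⇒n9 (via fail)
[24] read 'a'  n9⇒n9 (via fail)
[25] read 'e'  n9⇒n10

Result: [[7,0],[13,0],[19,1]]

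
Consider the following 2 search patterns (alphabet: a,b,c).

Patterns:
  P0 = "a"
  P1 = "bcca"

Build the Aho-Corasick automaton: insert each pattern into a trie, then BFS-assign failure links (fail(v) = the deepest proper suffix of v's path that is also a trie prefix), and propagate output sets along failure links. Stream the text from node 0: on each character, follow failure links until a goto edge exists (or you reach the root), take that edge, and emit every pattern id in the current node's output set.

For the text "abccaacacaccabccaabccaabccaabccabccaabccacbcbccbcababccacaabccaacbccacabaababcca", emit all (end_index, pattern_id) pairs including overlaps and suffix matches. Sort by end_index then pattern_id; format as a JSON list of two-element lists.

Build automaton:
Trie (insert patterns):
  n0 'ε': a→1 b→2
  n1 'a': ·  ←P0
  n2 'b': c→3
  n3 'bc': c→4
  n4 'bcc': a→5
  n5 'bcca': ·  ←P1

BFS fail/out derivation:
  fail(1) 'a': from fail(0)=0 chase 'a': 0 ⇒ 0;  out={0}∪out(0)={0}
  fail(2) 'b': from fail(0)=0 chase 'b': 0 ⇒ 0;  out=∅∪out(0)=∅
  fail(3) 'bc': from fail(2)=0 chase 'c': 0 ⇒ 0;  out=∅∪out(0)=∅
  fail(4) 'bcc': from fail(3)=0 chase 'c': 0 ⇒ 0;  out=∅∪out(0)=∅
  fail(5) 'bcca': from fail(4)=0 chase 'a': 0 ⇒ 1;  out={1}∪out(1)={0,1}

Scan:
i=0 'a': node 0→1  emit P0@[0:0]
i=1 'b': node 1→2 (via fail)
i=2 'c': node 2→3
i=3 'c': node 3→4
i=4 'a': node 4→5  emit P0@[4:4],P1@[1:4]
i=5 'a': node 5→1 (via fail)  emit P0@[5:5]
i=6 'c': node 1→0 (via fail)
i=7 'a': node 0→1  emit P0@[7:7]
i=8 'c': node 1→0 (via fail)
i=9 'a': node 0→1  emit P0@[9:9]
i=10 'c': node 1→0 (via fail)
i=11 'c': node 0→0
i=12 'a': node 0→1  emit P0@[12:12]
i=13 'b': node 1→2 (via fail)
i=14 'c': node 2→3
i=15 'c': node 3→4
i=16 'a': node 4→5  emit P0@[16:16],P1@[13:16]
i=17 'a': node 5→1 (via fail)  emit P0@[17:17]
i=18 'b': node 1→2 (via fail)
i=19 'c': node 2→3
i=20 'c': node 3→4
i=21 'a': node 4→5  emit P0@[21:21],P1@[18:21]
i=22 'a': node 5→1 (via fail)  emit P0@[22:22]
i=23 'b': node 1→2 (via fail)
i=24 'c': node 2→3
i=25 'c': node 3→4
i=26 'a': node 4→5  emit P0@[26:26],P1@[23:26]
i=27 'a': node 5→1 (via fail)  emit P0@[27:27]
i=28 'b': node 1→2 (via fail)
i=29 'c': node 2→3
i=30 'c': node 3→4
i=31 'a': node 4→5  emit P0@[31:31],P1@[28:31]
i=32 'b': node 5→2 (via fail)
i=33 'c': node 2→3
i=34 'c': node 3→4
i=35 'a': node 4→5  emit P0@[35:35],P1@[32:35]
i=36 'a': node 5→1 (via fail)  emit P0@[36:36]
i=37 'b': node 1→2 (via fail)
i=38 'c': node 2→3
i=39 'c': node 3→4
i=40 'a': node 4→5  emit P0@[40:40],P1@[37:40]
i=41 'c': node 5→0 (via fail)
i=42 'b': node 0→2
i=43 'c': node 2→3
i=44 'b': node 3→2 (via fail)
i=45 'c': node 2→3
i=46 'c': node 3→4
i=47 'b': node 4→2 (via fail)
i=48 'c': node 2→3
i=49 'a': node 3→1 (via fail)  emit P0@[49:49]
i=50 'b': node 1→2 (via fail)
i=51 'a': node 2→1 (via fail)  emit P0@[51:51]
i=52 'b': node 1→2 (via fail)
i=53 'c': node 2→3
i=54 'c': node 3→4
i=55 'a': node 4→5  emit P0@[55:55],P1@[52:55]
i=56 'c': node 5→0 (via fail)
i=57 'a': node 0→1  emit P0@[57:57]
i=58 'a': node 1→1 (via fail)  emit P0@[58:58]
i=59 'b': node 1→2 (via fail)
i=60 'c': node 2→3
i=61 'c': node 3→4
i=62 'a': node 4→5  emit P0@[62:62],P1@[59:62]
i=63 'a': node 5→1 (via fail)  emit P0@[63:63]
i=64 'c': node 1→0 (via fail)
i=65 'b': node 0→2
i=66 'c': node 2→3
i=67 'c': node 3→4
i=68 'a': node 4→5  emit P0@[68:68],P1@[65:68]
i=69 'c': node 5→0 (via fail)
i=70 'a': node 0→1  emit P0@[70:70]
i=71 'b': node 1→2 (via fail)
i=72 'a': node 2→1 (via fail)  emit P0@[72:72]
i=73 'a': node 1→1 (via fail)  emit P0@[73:73]
i=74 'b': node 1→2 (via fail)
i=75 'a': node 2→1 (via fail)  emit P0@[75:75]
i=76 'b': node 1→2 (via fail)
i=77 'c': node 2→3
i=78 'c': node 3→4
i=79 'a': node 4→5  emit P0@[79:79],P1@[76:79]

Result: [[0,0],[4,0],[4,1],[5,0],[7,0],[9,0],[12,0],[16,0],[16,1],[17,0],[21,0],[21,1],[22,0],[26,0],[26,1],[27,0],[31,0],[31,1],[35,0],[35,1],[36,0],[40,0],[40,1],[49,0],[51,0],[55,0],[55,1],[57,0],[58,0],[62,0],[62,1],[63,0],[68,0],[68,1],[70,0],[72,0],[73,0],[75,0],[79,0],[79,1]]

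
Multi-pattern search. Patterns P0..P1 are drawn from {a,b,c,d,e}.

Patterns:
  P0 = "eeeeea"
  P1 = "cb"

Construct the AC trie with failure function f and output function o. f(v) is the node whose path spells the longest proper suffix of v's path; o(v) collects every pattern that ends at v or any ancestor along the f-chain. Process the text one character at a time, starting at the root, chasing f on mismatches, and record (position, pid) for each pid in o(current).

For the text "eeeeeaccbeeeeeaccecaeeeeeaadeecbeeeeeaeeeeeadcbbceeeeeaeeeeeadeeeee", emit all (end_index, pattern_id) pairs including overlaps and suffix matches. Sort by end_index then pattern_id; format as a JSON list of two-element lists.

Construct AC machine:
Trie nodes:
  0='ε' goto c→7 e→1
  1='e' goto e→2
  2='ee' goto e→3
  3='eee' goto e→4
  4='eeee' goto e→5
  5='eeeee' goto a→6
  6='eeeeea' goto ·  ←P0
  7='c' goto b→8
  8='cb' goto ·  ←P1

BFS fail/out derivation:
  n1('e'): parent n0 fail=0; on 'e' 0 → fail=0;  out ∅∪∅=∅
  n7('c'): parent n0 fail=0; on 'c' 0 → fail=0;  out ∅∪∅=∅
  n2('ee'): parent n1 fail=0; on 'e' 0 → fail=1;  out ∅∪∅=∅
  n8('cb'): parent n7 fail=0; on 'b' 0 → fail=0;  out {1}∪∅={1}
  n3('eee'): parent n2 fail=1; on 'e' 1 → fail=2;  out ∅∪∅=∅
  n4('eeee'): parent n3 fail=2; on 'e' 2 → fail=3;  out ∅∪∅=∅
  n5('eeeee'): parent n4 fail=3; on 'e' 3 → fail=4;  out ∅∪∅=∅
  n6('eeeeea'): parent n5 fail=4; on 'a' 4→3→2→1→0 → fail=0;  out {0}∪∅={0}

Text stream:
i=0 'e': node 0→1
i=1 'e': node 1→2
i=2 'e': node 2→3
i=3 'e': node 3→4
i=4 'e': node 4→5
i=5 'a': node 5→6  → match P0@[0:5]
i=6 'c': node 6→7 ·f
i=7 'c': node 7→7 ·f
i=8 'b': node 7→8  → match P1@[7:8]
i=9 'e': node 8→1 ·f
i=10 'e': node 1→2
i=11 'e': node 2→3
i=12 'e': node 3→4
i=13 'e': node 4→5
i=14 'a': node 5→6  → match P0@[9:14]
i=15 'c': node 6→7 ·f
i=16 'c': node 7→7 ·f
i=17 'e': node 7→1 ·f
i=18 'c': node 1→7 ·f
i=19 'a': node 7→0 ·f
i=20 'e': node 0→1
i=21 'e': node 1→2
i=22 'e': node 2→3
i=23 'e': node 3→4
i=24 'e': node 4→5
i=25 'a': node 5→6  → match P0@[20:25]
i=26 'a': node 6→0 ·f
i=27 'd': node 0→0
i=28 'e': node 0→1
i=29 'e': node 1→2
i=30 'c': node 2→7 ·f
i=31 'b': node 7→8  → match P1@[30:31]
i=32 'e': node 8→1 ·f
i=33 'e': node 1→2
i=34 'e': node 2→3
i=35 'e': node 3→4
i=36 'e': node 4→5
i=37 'a': node 5→6  → match P0@[32:37]
i=38 'e': node 6→1 ·f
i=39 'e': node 1→2
i=40 'e': node 2→3
i=41 'e': node 3→4
i=42 'e': node 4→5
i=43 'a': node 5→6  → match P0@[38:43]
i=44 'd': node 6→0 ·f
i=45 'c': node 0→7
i=46 'b': node 7→8  → match P1@[45:46]
i=47 'b': node 8→0 ·f
i=48 'c': node 0→7
i=49 'e': node 7→1 ·f
i=50 'e': node 1→2
i=51 'e': node 2→3
i=52 'e': node 3→4
i=53 'e': node 4→5
i=54 'a': node 5→6  → match P0@[49:54]
i=55 'e': node 6→1 ·f
i=56 'e': node 1→2
i=57 'e': node 2→3
i=58 'e': node 3→4
i=59 'e': node 4→5
i=60 'a': node 5→6  → match P0@[55:60]
i=61 'd': node 6→0 ·f
i=62 'e': node 0→1
i=63 'e': node 1→2
i=64 'e': node 2→3
i=65 'e': node 3→4
i=66 'e': node 4→5

Matches: [[5,0],[8,1],[14,0],[25,0],[31,1],[37,0],[43,0],[46,1],[54,0],[60,0]]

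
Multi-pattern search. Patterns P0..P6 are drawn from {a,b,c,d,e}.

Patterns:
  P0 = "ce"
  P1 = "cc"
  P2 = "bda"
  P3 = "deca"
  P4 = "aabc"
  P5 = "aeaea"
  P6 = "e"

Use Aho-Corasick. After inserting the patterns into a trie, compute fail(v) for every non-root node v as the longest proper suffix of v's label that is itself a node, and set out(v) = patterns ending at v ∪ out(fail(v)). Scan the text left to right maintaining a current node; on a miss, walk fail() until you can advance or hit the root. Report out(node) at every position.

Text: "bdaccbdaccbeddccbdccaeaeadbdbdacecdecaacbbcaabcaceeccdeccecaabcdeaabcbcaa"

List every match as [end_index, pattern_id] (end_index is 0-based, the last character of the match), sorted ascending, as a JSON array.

Build:
Trie nodes:
  0='ε' goto a→11 b→4 c→1 d→7 e→19
  1='c' goto c→3 e→2
  2='ce' goto ·  ←P0
  3='cc' goto ·  ←P1
  4='b' goto d→5
  5='bd' goto a→6
  6='bda' goto ·  ←P2
  7='d' goto e→8
  8='de' goto c→9
  9='dec' goto a→10
  10='deca' goto ·  ←P3
  11='a' goto a→12 e→15
  12='aa' goto b→13
  13='aab' goto c→14
  14='aabc' goto ·  ←P4
  15='ae' goto a→16
  16='aea' goto e→17
  17='aeae' goto a→18
  18='aeaea' goto ·  ←P5
  19='e' goto ·  ←P6

BFS fail/out derivation:
  fail(1) 'c': from fail(0)=0 chase 'c': 0 ⇒ 0;  out=∅∪out(0)=∅
  fail(4) 'b': from fail(0)=0 chase 'b': 0 ⇒ 0;  out=∅∪out(0)=∅
  fail(7) 'd': from fail(0)=0 chase 'd': 0 ⇒ 0;  out=∅∪out(0)=∅
  fail(11) 'a': from fail(0)=0 chase 'a': 0 ⇒ 0;  out=∅∪out(0)=∅
  fail(19) 'e': from fail(0)=0 chase 'e': 0 ⇒ 0;  out={6}∪out(0)={6}
  fail(2) 'ce': from fail(1)=0 chase 'e': 0 ⇒ 19;  out={0}∪out(19)={0,6}
  fail(3) 'cc': from fail(1)=0 chase 'c': 0 ⇒ 1;  out={1}∪out(1)={1}
  fail(5) 'bd': from fail(4)=0 chase 'd': 0 ⇒ 7;  out=∅∪out(7)=∅
  fail(8) 'de': from fail(7)=0 chase 'e': 0 ⇒ 19;  out=∅∪out(19)={6}
  fail(12) 'aa': from fail(11)=0 chase 'a': 0 ⇒ 11;  out=∅∪out(11)=∅
  fail(15) 'ae': from fail(11)=0 chase 'e': 0 ⇒ 19;  out=∅∪out(19)={6}
  fail(6) 'bda': from fail(5)=7 chase 'a': 7→0 ⇒ 11;  out={2}∪out(11)={2}
  fail(9) 'dec': from fail(8)=19 chase 'c': 19→0 ⇒ 1;  out=∅∪out(1)=∅
  fail(13) 'aab': from fail(12)=11 chase 'b': 11→0 ⇒ 4;  out=∅∪out(4)=∅
  fail(16) 'aea': from fail(15)=19 chase 'a': 19→0 ⇒ 11;  out=∅∪out(11)=∅
  fail(10) 'deca': from fail(9)=1 chase 'a': 1→0 ⇒ 11;  out={3}∪out(11)={3}
  fail(14) 'aabc': from fail(13)=4 chase 'c': 4→0 ⇒ 1;  out={4}∪out(1)={4}
  fail(17) 'aeae': from fail(16)=11 chase 'e': 11 ⇒ 15;  out=∅∪out(15)={6}
  fail(18) 'aeaea': from fail(17)=15 chase 'a': 15 ⇒ 16;  out={5}∪out(16)={5}

Text stream:
pos 0 'b': at 4
pos 1 'd': at 5
pos 2 'a': at 6  → match P2@[0:2]
pos 3 'c': at 1 ·f
pos 4 'c': at 3  → match P1@[3:4]
pos 5 'b': at 4 ·f
pos 6 'd': at 5
pos 7 'a': at 6  → match P2@[5:7]
pos 8 'c': at 1 ·f
pos 9 'c': at 3  → match P1@[8:9]
pos 10 'b': at 4 ·f
pos 11 'e': at 19 ·f  → match P6@[11:11]
pos 12 'd': at 7 ·f
pos 13 'd': at 7 ·f
pos 14 'c': at 1 ·f
pos 15 'c': at 3  → match P1@[14:15]
pos 16 'b': at 4 ·f
pos 17 'd': at 5
pos 18 'c': at 1 ·f
pos 19 'c': at 3  → match P1@[18:19]
pos 20 'a': at 11 ·f
pos 21 'e': at 15  → match P6@[21:21]
pos 22 'a': at 16
pos 23 'e': at 17  → match P6@[23:23]
pos 24 'a': at 18  → match P5@[20:24]
pos 25 'd': at 7 ·f
pos 26 'b': at 4 ·f
pos 27 'd': at 5
pos 28 'b': at 4 ·f
pos 29 'd': at 5
pos 30 'a': at 6  → match P2@[28:30]
pos 31 'c': at 1 ·f
pos 32 'e': at 2  → match P0@[31:32],P6@[32:32]
pos 33 'c': at 1 ·f
pos 34 'd': at 7 ·f
pos 35 'e': at 8  → match P6@[35:35]
pos 36 'c': at 9
pos 37 'a': at 10  → match P3@[34:37]
pos 38 'a': at 12 ·f
pos 39 'c': at 1 ·f
pos 40 'b': at 4 ·f
pos 41 'b': at 4 ·f
pos 42 'c': at 1 ·f
pos 43 'a': at 11 ·f
pos 44 'a': at 12
pos 45 'b': at 13
pos 46 'c': at 14  → match P4@[43:46]
pos 47 'a': at 11 ·f
pos 48 'c': at 1 ·f
pos 49 'e': at 2  → match P0@[48:49],P6@[49:49]
pos 50 'e': at 19 ·f  → match P6@[50:50]
pos 51 'c': at 1 ·f
pos 52 'c': at 3  → match P1@[51:52]
pos 53 'd': at 7 ·f
pos 54 'e': at 8  → match P6@[54:54]
pos 55 'c': at 9
pos 56 'c': at 3 ·f  → match P1@[55:56]
pos 57 'e': at 2 ·f  → match P0@[56:57],P6@[57:57]
pos 58 'c': at 1 ·f
pos 59 'a': at 11 ·f
pos 60 'a': at 12
pos 61 'b': at 13
pos 62 'c': at 14  → match P4@[59:62]
pos 63 'd': at 7 ·f
pos 64 'e': at 8  → match P6@[64:64]
pos 65 'a': at 11 ·f
pos 66 'a': at 12
pos 67 'b': at 13
pos 68 'c': at 14  → match P4@[65:68]
pos 69 'b': at 4 ·f
pos 70 'c': at 1 ·f
pos 71 'a': at 11 ·f
pos 72 'a': at 12

All matches (sorted): [[2,2],[4,1],[7,2],[9,1],[11,6],[15,1],[19,1],[21,6],[23,6],[24,5],[30,2],[32,0],[32,6],[35,6],[37,3],[46,4],[49,0],[49,6],[50,6],[52,1],[54,6],[56,1],[57,0],[57,6],[62,4],[64,6],[68,4]]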